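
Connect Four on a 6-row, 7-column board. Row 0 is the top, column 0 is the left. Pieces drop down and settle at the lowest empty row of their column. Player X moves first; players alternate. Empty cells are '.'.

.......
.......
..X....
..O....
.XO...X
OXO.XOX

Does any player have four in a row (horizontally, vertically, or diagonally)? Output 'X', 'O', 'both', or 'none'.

none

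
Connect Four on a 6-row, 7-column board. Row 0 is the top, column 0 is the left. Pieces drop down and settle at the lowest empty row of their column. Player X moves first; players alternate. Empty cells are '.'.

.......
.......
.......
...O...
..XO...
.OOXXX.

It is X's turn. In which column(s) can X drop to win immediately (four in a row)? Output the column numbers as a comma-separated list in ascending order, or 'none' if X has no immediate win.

Answer: 6

Derivation:
col 0: drop X → no win
col 1: drop X → no win
col 2: drop X → no win
col 3: drop X → no win
col 4: drop X → no win
col 5: drop X → no win
col 6: drop X → WIN!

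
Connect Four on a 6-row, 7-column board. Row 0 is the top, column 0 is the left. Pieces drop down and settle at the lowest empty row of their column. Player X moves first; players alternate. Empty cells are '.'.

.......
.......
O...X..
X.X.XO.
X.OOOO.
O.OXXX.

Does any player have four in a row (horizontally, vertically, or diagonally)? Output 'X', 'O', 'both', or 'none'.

O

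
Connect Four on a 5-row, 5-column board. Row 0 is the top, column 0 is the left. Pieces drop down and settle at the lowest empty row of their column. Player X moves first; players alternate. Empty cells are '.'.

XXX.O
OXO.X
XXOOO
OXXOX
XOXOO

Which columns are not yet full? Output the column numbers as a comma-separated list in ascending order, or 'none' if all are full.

Answer: 3

Derivation:
col 0: top cell = 'X' → FULL
col 1: top cell = 'X' → FULL
col 2: top cell = 'X' → FULL
col 3: top cell = '.' → open
col 4: top cell = 'O' → FULL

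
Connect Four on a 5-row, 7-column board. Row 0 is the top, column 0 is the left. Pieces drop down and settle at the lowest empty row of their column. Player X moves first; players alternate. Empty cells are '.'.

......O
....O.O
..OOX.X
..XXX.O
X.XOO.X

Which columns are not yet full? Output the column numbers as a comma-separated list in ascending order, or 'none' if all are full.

col 0: top cell = '.' → open
col 1: top cell = '.' → open
col 2: top cell = '.' → open
col 3: top cell = '.' → open
col 4: top cell = '.' → open
col 5: top cell = '.' → open
col 6: top cell = 'O' → FULL

Answer: 0,1,2,3,4,5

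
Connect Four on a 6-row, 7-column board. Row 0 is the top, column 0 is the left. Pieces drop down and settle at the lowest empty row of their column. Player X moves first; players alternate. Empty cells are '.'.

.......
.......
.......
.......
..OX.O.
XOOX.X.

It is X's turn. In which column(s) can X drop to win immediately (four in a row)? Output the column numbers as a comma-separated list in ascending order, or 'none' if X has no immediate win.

Answer: none

Derivation:
col 0: drop X → no win
col 1: drop X → no win
col 2: drop X → no win
col 3: drop X → no win
col 4: drop X → no win
col 5: drop X → no win
col 6: drop X → no win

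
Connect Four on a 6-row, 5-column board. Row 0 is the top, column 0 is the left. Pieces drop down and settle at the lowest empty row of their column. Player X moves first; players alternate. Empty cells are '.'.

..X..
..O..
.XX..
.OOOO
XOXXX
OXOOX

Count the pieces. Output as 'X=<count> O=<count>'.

X=9 O=9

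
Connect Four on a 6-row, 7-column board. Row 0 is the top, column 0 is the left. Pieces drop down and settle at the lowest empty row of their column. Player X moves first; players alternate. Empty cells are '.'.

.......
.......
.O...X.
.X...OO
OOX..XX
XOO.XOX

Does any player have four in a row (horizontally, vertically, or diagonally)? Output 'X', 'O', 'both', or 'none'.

none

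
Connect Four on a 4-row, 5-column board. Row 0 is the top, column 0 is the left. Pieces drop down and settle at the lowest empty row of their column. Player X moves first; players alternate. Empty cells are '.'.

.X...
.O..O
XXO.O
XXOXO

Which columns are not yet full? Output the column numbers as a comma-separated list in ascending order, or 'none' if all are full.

Answer: 0,2,3,4

Derivation:
col 0: top cell = '.' → open
col 1: top cell = 'X' → FULL
col 2: top cell = '.' → open
col 3: top cell = '.' → open
col 4: top cell = '.' → open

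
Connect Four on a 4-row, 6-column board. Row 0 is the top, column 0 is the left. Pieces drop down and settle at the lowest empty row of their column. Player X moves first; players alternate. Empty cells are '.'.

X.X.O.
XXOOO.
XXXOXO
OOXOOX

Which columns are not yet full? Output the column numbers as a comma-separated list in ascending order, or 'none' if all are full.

col 0: top cell = 'X' → FULL
col 1: top cell = '.' → open
col 2: top cell = 'X' → FULL
col 3: top cell = '.' → open
col 4: top cell = 'O' → FULL
col 5: top cell = '.' → open

Answer: 1,3,5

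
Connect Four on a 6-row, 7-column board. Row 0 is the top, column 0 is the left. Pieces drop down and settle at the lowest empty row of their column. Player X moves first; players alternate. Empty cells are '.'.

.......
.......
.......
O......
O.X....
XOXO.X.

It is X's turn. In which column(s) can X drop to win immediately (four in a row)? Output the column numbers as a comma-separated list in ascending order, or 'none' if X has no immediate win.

Answer: none

Derivation:
col 0: drop X → no win
col 1: drop X → no win
col 2: drop X → no win
col 3: drop X → no win
col 4: drop X → no win
col 5: drop X → no win
col 6: drop X → no win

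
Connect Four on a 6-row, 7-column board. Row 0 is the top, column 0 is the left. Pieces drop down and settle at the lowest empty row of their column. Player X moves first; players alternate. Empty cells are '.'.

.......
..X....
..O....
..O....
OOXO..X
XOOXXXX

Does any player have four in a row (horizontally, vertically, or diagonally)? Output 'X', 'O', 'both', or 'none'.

X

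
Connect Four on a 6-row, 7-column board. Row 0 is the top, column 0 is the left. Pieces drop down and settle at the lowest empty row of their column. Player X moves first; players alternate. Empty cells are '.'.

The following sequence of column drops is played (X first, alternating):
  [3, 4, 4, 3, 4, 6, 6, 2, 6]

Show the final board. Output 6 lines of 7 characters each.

Answer: .......
.......
.......
....X.X
...OX.X
..OXO.O

Derivation:
Move 1: X drops in col 3, lands at row 5
Move 2: O drops in col 4, lands at row 5
Move 3: X drops in col 4, lands at row 4
Move 4: O drops in col 3, lands at row 4
Move 5: X drops in col 4, lands at row 3
Move 6: O drops in col 6, lands at row 5
Move 7: X drops in col 6, lands at row 4
Move 8: O drops in col 2, lands at row 5
Move 9: X drops in col 6, lands at row 3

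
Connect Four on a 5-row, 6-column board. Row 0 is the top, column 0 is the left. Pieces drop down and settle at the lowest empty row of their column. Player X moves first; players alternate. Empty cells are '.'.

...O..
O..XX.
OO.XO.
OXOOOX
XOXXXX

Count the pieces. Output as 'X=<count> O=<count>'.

X=10 O=10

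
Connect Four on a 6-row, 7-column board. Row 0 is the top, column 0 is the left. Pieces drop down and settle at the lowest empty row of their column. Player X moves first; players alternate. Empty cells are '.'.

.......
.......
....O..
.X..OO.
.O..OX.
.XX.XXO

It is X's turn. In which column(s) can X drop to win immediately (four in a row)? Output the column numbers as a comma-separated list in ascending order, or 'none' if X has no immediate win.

col 0: drop X → no win
col 1: drop X → no win
col 2: drop X → no win
col 3: drop X → WIN!
col 4: drop X → no win
col 5: drop X → no win
col 6: drop X → no win

Answer: 3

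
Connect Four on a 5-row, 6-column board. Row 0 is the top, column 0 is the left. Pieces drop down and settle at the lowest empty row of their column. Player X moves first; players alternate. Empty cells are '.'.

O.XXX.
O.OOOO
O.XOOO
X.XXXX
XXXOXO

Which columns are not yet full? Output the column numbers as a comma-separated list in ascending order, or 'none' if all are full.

col 0: top cell = 'O' → FULL
col 1: top cell = '.' → open
col 2: top cell = 'X' → FULL
col 3: top cell = 'X' → FULL
col 4: top cell = 'X' → FULL
col 5: top cell = '.' → open

Answer: 1,5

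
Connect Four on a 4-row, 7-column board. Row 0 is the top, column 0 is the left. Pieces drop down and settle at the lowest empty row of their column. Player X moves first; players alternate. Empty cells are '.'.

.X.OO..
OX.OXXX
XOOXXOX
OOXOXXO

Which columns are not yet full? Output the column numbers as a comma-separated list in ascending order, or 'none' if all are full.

col 0: top cell = '.' → open
col 1: top cell = 'X' → FULL
col 2: top cell = '.' → open
col 3: top cell = 'O' → FULL
col 4: top cell = 'O' → FULL
col 5: top cell = '.' → open
col 6: top cell = '.' → open

Answer: 0,2,5,6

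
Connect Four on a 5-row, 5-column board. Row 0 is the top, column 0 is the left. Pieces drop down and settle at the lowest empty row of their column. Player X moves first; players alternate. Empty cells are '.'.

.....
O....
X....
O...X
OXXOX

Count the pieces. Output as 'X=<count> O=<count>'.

X=5 O=4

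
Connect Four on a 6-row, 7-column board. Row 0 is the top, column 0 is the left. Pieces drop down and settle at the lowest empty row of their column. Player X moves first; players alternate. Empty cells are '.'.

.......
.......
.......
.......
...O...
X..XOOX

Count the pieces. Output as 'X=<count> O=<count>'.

X=3 O=3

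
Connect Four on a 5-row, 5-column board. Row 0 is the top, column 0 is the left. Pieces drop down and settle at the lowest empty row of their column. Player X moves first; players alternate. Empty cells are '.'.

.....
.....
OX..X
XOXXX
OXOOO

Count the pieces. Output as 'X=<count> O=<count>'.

X=7 O=6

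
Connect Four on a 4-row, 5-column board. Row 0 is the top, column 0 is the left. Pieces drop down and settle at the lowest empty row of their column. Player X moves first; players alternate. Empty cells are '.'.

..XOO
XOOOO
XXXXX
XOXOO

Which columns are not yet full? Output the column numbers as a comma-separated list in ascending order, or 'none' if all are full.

col 0: top cell = '.' → open
col 1: top cell = '.' → open
col 2: top cell = 'X' → FULL
col 3: top cell = 'O' → FULL
col 4: top cell = 'O' → FULL

Answer: 0,1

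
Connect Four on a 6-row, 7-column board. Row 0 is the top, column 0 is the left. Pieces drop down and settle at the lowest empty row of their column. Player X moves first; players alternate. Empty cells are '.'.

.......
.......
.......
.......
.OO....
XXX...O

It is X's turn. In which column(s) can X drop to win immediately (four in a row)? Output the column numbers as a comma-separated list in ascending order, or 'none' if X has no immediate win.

col 0: drop X → no win
col 1: drop X → no win
col 2: drop X → no win
col 3: drop X → WIN!
col 4: drop X → no win
col 5: drop X → no win
col 6: drop X → no win

Answer: 3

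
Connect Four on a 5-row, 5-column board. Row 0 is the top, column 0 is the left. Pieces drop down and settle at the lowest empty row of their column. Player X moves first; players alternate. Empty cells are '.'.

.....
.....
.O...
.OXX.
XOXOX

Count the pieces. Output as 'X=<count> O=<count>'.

X=5 O=4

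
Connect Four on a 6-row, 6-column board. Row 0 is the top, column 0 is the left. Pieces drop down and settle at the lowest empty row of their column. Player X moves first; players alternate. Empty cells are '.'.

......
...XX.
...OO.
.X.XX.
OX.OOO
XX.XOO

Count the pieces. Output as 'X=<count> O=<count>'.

X=9 O=8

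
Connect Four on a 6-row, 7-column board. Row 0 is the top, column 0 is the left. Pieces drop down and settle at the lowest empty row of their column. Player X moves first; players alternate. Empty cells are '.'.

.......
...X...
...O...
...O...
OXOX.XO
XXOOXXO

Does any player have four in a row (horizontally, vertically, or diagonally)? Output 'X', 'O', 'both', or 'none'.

none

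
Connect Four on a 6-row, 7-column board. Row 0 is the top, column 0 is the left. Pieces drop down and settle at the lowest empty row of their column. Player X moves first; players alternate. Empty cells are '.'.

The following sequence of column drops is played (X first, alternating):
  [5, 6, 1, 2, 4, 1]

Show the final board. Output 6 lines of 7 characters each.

Move 1: X drops in col 5, lands at row 5
Move 2: O drops in col 6, lands at row 5
Move 3: X drops in col 1, lands at row 5
Move 4: O drops in col 2, lands at row 5
Move 5: X drops in col 4, lands at row 5
Move 6: O drops in col 1, lands at row 4

Answer: .......
.......
.......
.......
.O.....
.XO.XXO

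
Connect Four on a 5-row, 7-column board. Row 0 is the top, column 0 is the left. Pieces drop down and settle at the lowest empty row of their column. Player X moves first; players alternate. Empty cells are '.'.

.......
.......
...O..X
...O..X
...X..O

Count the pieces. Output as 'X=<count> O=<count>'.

X=3 O=3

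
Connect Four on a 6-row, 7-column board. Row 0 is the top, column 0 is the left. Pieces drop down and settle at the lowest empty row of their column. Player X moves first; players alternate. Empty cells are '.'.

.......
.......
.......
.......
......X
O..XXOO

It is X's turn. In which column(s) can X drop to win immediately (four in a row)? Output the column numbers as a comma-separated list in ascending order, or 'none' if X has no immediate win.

col 0: drop X → no win
col 1: drop X → no win
col 2: drop X → no win
col 3: drop X → no win
col 4: drop X → no win
col 5: drop X → no win
col 6: drop X → no win

Answer: none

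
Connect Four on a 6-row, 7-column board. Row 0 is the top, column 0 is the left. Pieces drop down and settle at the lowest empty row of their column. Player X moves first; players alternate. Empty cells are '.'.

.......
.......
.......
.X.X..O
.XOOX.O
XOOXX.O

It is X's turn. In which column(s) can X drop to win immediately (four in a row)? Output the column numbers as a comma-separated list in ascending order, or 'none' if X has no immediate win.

Answer: none

Derivation:
col 0: drop X → no win
col 1: drop X → no win
col 2: drop X → no win
col 3: drop X → no win
col 4: drop X → no win
col 5: drop X → no win
col 6: drop X → no win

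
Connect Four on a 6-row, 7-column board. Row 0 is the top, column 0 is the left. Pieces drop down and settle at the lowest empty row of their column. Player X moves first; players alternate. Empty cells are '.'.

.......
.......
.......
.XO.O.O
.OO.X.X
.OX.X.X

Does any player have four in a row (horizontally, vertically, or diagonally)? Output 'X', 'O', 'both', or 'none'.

none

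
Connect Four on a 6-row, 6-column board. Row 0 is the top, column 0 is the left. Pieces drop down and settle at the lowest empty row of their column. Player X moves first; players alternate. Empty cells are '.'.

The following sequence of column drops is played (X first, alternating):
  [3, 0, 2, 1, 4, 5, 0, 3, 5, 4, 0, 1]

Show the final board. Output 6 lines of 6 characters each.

Move 1: X drops in col 3, lands at row 5
Move 2: O drops in col 0, lands at row 5
Move 3: X drops in col 2, lands at row 5
Move 4: O drops in col 1, lands at row 5
Move 5: X drops in col 4, lands at row 5
Move 6: O drops in col 5, lands at row 5
Move 7: X drops in col 0, lands at row 4
Move 8: O drops in col 3, lands at row 4
Move 9: X drops in col 5, lands at row 4
Move 10: O drops in col 4, lands at row 4
Move 11: X drops in col 0, lands at row 3
Move 12: O drops in col 1, lands at row 4

Answer: ......
......
......
X.....
XO.OOX
OOXXXO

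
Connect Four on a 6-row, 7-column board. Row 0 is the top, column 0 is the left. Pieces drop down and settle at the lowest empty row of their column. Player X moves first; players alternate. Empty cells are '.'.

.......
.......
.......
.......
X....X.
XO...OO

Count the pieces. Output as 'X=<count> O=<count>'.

X=3 O=3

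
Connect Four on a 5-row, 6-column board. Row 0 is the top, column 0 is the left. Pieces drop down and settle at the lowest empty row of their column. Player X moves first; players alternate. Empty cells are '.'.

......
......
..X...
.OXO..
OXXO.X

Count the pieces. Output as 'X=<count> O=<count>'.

X=5 O=4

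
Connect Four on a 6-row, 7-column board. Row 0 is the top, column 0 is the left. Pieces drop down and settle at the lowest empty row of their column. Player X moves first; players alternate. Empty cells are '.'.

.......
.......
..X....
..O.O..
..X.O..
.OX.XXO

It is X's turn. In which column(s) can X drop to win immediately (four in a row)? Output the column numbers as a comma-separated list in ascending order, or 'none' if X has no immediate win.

col 0: drop X → no win
col 1: drop X → no win
col 2: drop X → no win
col 3: drop X → WIN!
col 4: drop X → no win
col 5: drop X → no win
col 6: drop X → no win

Answer: 3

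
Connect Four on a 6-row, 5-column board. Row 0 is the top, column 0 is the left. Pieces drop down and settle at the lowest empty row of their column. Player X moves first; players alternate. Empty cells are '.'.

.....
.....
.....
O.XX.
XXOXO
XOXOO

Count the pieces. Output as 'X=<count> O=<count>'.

X=7 O=6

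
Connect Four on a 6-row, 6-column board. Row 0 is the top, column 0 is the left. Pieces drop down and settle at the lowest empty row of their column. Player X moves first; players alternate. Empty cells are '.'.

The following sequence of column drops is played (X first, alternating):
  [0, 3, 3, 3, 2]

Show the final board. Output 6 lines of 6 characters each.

Move 1: X drops in col 0, lands at row 5
Move 2: O drops in col 3, lands at row 5
Move 3: X drops in col 3, lands at row 4
Move 4: O drops in col 3, lands at row 3
Move 5: X drops in col 2, lands at row 5

Answer: ......
......
......
...O..
...X..
X.XO..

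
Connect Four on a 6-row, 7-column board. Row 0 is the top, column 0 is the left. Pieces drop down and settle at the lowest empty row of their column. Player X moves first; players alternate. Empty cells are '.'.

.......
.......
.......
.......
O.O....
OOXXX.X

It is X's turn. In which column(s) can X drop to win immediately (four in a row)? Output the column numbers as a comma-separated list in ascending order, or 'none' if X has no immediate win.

col 0: drop X → no win
col 1: drop X → no win
col 2: drop X → no win
col 3: drop X → no win
col 4: drop X → no win
col 5: drop X → WIN!
col 6: drop X → no win

Answer: 5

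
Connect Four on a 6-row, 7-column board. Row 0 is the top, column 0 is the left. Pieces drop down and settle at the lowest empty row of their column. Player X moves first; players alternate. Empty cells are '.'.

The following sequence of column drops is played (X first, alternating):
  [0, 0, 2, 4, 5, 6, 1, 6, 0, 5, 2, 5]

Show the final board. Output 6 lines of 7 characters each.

Answer: .......
.......
.......
X....O.
O.X..OO
XXX.OXO

Derivation:
Move 1: X drops in col 0, lands at row 5
Move 2: O drops in col 0, lands at row 4
Move 3: X drops in col 2, lands at row 5
Move 4: O drops in col 4, lands at row 5
Move 5: X drops in col 5, lands at row 5
Move 6: O drops in col 6, lands at row 5
Move 7: X drops in col 1, lands at row 5
Move 8: O drops in col 6, lands at row 4
Move 9: X drops in col 0, lands at row 3
Move 10: O drops in col 5, lands at row 4
Move 11: X drops in col 2, lands at row 4
Move 12: O drops in col 5, lands at row 3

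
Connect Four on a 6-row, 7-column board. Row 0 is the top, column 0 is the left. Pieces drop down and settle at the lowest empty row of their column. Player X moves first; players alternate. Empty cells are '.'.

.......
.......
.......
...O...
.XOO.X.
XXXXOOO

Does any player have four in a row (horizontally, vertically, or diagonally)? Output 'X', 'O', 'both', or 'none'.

X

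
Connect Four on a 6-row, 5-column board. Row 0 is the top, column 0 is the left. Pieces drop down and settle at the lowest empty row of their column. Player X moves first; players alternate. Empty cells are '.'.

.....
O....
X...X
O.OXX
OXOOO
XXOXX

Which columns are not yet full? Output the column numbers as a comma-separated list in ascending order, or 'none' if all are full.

col 0: top cell = '.' → open
col 1: top cell = '.' → open
col 2: top cell = '.' → open
col 3: top cell = '.' → open
col 4: top cell = '.' → open

Answer: 0,1,2,3,4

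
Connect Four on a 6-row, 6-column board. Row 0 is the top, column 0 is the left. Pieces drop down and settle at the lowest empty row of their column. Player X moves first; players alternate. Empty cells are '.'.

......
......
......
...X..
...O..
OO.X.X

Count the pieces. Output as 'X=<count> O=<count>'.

X=3 O=3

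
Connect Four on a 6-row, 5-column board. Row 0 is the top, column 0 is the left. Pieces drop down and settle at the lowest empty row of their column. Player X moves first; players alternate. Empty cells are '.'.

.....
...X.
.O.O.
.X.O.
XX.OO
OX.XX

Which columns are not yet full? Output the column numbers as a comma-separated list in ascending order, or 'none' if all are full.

col 0: top cell = '.' → open
col 1: top cell = '.' → open
col 2: top cell = '.' → open
col 3: top cell = '.' → open
col 4: top cell = '.' → open

Answer: 0,1,2,3,4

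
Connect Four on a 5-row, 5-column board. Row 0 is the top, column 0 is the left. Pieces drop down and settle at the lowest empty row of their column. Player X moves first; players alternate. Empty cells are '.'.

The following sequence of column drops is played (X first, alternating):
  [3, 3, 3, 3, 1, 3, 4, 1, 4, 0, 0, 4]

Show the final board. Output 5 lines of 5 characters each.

Answer: ...O.
...O.
...XO
XO.OX
OX.XX

Derivation:
Move 1: X drops in col 3, lands at row 4
Move 2: O drops in col 3, lands at row 3
Move 3: X drops in col 3, lands at row 2
Move 4: O drops in col 3, lands at row 1
Move 5: X drops in col 1, lands at row 4
Move 6: O drops in col 3, lands at row 0
Move 7: X drops in col 4, lands at row 4
Move 8: O drops in col 1, lands at row 3
Move 9: X drops in col 4, lands at row 3
Move 10: O drops in col 0, lands at row 4
Move 11: X drops in col 0, lands at row 3
Move 12: O drops in col 4, lands at row 2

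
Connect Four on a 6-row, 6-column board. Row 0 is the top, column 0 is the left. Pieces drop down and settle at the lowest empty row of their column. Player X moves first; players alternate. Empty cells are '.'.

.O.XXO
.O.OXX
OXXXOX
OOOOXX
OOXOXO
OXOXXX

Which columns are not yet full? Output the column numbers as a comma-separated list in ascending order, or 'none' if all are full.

Answer: 0,2

Derivation:
col 0: top cell = '.' → open
col 1: top cell = 'O' → FULL
col 2: top cell = '.' → open
col 3: top cell = 'X' → FULL
col 4: top cell = 'X' → FULL
col 5: top cell = 'O' → FULL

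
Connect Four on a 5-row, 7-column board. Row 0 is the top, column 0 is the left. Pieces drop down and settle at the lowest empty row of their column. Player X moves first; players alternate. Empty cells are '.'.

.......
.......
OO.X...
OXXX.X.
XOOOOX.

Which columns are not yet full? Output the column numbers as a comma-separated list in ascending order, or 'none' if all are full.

col 0: top cell = '.' → open
col 1: top cell = '.' → open
col 2: top cell = '.' → open
col 3: top cell = '.' → open
col 4: top cell = '.' → open
col 5: top cell = '.' → open
col 6: top cell = '.' → open

Answer: 0,1,2,3,4,5,6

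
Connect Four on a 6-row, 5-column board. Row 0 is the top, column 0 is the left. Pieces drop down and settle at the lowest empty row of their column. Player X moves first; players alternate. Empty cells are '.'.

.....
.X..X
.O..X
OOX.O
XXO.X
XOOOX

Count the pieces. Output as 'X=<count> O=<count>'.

X=9 O=8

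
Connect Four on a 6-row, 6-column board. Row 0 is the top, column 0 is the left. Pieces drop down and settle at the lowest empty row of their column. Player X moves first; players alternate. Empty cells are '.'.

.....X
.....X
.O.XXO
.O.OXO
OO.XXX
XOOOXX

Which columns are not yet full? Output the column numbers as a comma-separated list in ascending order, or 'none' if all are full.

Answer: 0,1,2,3,4

Derivation:
col 0: top cell = '.' → open
col 1: top cell = '.' → open
col 2: top cell = '.' → open
col 3: top cell = '.' → open
col 4: top cell = '.' → open
col 5: top cell = 'X' → FULL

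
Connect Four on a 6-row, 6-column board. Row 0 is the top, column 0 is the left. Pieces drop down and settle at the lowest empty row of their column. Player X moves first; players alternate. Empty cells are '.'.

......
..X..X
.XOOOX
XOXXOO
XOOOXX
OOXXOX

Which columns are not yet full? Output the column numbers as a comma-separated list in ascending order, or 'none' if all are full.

col 0: top cell = '.' → open
col 1: top cell = '.' → open
col 2: top cell = '.' → open
col 3: top cell = '.' → open
col 4: top cell = '.' → open
col 5: top cell = '.' → open

Answer: 0,1,2,3,4,5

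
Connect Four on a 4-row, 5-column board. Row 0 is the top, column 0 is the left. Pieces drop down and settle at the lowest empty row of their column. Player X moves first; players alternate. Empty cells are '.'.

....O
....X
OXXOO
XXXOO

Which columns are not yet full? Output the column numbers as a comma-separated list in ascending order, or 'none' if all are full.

Answer: 0,1,2,3

Derivation:
col 0: top cell = '.' → open
col 1: top cell = '.' → open
col 2: top cell = '.' → open
col 3: top cell = '.' → open
col 4: top cell = 'O' → FULL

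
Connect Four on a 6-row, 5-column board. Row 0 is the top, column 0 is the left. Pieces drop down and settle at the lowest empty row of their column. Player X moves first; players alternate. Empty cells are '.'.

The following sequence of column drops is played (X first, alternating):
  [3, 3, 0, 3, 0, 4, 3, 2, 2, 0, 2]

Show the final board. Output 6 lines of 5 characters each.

Answer: .....
.....
...X.
O.XO.
X.XO.
X.OXO

Derivation:
Move 1: X drops in col 3, lands at row 5
Move 2: O drops in col 3, lands at row 4
Move 3: X drops in col 0, lands at row 5
Move 4: O drops in col 3, lands at row 3
Move 5: X drops in col 0, lands at row 4
Move 6: O drops in col 4, lands at row 5
Move 7: X drops in col 3, lands at row 2
Move 8: O drops in col 2, lands at row 5
Move 9: X drops in col 2, lands at row 4
Move 10: O drops in col 0, lands at row 3
Move 11: X drops in col 2, lands at row 3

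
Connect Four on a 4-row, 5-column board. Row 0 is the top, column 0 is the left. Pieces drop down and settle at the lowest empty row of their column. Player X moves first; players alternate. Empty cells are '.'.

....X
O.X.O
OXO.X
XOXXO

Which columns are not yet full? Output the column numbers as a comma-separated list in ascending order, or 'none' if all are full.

col 0: top cell = '.' → open
col 1: top cell = '.' → open
col 2: top cell = '.' → open
col 3: top cell = '.' → open
col 4: top cell = 'X' → FULL

Answer: 0,1,2,3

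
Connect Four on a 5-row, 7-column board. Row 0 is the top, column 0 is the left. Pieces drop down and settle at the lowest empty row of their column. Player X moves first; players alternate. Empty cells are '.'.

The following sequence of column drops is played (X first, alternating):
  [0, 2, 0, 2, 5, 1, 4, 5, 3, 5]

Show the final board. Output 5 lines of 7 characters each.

Answer: .......
.......
.....O.
X.O..O.
XOOXXX.

Derivation:
Move 1: X drops in col 0, lands at row 4
Move 2: O drops in col 2, lands at row 4
Move 3: X drops in col 0, lands at row 3
Move 4: O drops in col 2, lands at row 3
Move 5: X drops in col 5, lands at row 4
Move 6: O drops in col 1, lands at row 4
Move 7: X drops in col 4, lands at row 4
Move 8: O drops in col 5, lands at row 3
Move 9: X drops in col 3, lands at row 4
Move 10: O drops in col 5, lands at row 2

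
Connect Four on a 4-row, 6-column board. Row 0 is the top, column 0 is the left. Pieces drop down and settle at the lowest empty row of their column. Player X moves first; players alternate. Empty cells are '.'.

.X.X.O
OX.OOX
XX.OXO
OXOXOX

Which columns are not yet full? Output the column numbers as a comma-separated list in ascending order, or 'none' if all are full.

col 0: top cell = '.' → open
col 1: top cell = 'X' → FULL
col 2: top cell = '.' → open
col 3: top cell = 'X' → FULL
col 4: top cell = '.' → open
col 5: top cell = 'O' → FULL

Answer: 0,2,4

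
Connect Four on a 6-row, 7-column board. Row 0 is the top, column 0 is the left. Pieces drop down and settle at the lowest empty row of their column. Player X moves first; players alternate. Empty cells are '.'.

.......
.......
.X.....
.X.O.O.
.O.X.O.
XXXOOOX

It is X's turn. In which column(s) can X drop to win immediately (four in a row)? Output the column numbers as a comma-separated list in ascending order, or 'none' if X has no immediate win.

col 0: drop X → no win
col 1: drop X → no win
col 2: drop X → no win
col 3: drop X → no win
col 4: drop X → no win
col 5: drop X → no win
col 6: drop X → no win

Answer: none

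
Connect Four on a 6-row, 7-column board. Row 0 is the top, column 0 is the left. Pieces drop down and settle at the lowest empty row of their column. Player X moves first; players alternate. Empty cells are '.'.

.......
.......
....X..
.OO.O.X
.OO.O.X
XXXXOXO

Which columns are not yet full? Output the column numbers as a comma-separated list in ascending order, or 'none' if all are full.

col 0: top cell = '.' → open
col 1: top cell = '.' → open
col 2: top cell = '.' → open
col 3: top cell = '.' → open
col 4: top cell = '.' → open
col 5: top cell = '.' → open
col 6: top cell = '.' → open

Answer: 0,1,2,3,4,5,6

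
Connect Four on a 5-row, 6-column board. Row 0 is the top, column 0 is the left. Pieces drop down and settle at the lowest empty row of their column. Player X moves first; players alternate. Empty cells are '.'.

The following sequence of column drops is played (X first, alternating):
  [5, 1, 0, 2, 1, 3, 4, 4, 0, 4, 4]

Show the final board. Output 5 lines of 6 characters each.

Move 1: X drops in col 5, lands at row 4
Move 2: O drops in col 1, lands at row 4
Move 3: X drops in col 0, lands at row 4
Move 4: O drops in col 2, lands at row 4
Move 5: X drops in col 1, lands at row 3
Move 6: O drops in col 3, lands at row 4
Move 7: X drops in col 4, lands at row 4
Move 8: O drops in col 4, lands at row 3
Move 9: X drops in col 0, lands at row 3
Move 10: O drops in col 4, lands at row 2
Move 11: X drops in col 4, lands at row 1

Answer: ......
....X.
....O.
XX..O.
XOOOXX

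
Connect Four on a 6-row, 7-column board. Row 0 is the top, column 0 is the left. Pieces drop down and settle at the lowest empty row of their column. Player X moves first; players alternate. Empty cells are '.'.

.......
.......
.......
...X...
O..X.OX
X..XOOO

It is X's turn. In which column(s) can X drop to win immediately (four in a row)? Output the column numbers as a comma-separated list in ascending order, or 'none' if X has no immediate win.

Answer: 3

Derivation:
col 0: drop X → no win
col 1: drop X → no win
col 2: drop X → no win
col 3: drop X → WIN!
col 4: drop X → no win
col 5: drop X → no win
col 6: drop X → no win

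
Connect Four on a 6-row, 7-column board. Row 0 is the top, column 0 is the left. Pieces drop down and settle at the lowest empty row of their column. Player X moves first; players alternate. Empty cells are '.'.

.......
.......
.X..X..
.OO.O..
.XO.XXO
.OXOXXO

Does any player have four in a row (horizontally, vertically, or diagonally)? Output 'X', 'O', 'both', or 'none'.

none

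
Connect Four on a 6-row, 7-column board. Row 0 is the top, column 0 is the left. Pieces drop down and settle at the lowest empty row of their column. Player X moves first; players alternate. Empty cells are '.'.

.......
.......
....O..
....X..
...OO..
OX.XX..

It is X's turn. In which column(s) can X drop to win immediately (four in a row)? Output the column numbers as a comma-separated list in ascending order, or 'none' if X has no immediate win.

col 0: drop X → no win
col 1: drop X → no win
col 2: drop X → WIN!
col 3: drop X → no win
col 4: drop X → no win
col 5: drop X → no win
col 6: drop X → no win

Answer: 2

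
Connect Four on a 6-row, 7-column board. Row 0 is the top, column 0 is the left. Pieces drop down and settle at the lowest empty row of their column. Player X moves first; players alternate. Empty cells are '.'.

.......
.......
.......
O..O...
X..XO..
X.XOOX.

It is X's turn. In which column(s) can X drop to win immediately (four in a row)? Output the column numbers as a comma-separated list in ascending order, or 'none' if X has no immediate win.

col 0: drop X → no win
col 1: drop X → no win
col 2: drop X → no win
col 3: drop X → no win
col 4: drop X → no win
col 5: drop X → no win
col 6: drop X → no win

Answer: none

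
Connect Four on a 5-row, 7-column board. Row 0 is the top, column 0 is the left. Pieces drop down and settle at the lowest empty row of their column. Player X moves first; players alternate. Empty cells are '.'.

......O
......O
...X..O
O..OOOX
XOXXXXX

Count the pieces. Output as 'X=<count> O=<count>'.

X=8 O=8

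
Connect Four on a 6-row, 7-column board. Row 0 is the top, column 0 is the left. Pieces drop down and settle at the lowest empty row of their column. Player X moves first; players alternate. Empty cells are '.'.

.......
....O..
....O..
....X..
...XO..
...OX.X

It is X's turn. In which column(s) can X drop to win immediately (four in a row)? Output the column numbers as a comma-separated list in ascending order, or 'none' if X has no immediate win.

Answer: none

Derivation:
col 0: drop X → no win
col 1: drop X → no win
col 2: drop X → no win
col 3: drop X → no win
col 4: drop X → no win
col 5: drop X → no win
col 6: drop X → no win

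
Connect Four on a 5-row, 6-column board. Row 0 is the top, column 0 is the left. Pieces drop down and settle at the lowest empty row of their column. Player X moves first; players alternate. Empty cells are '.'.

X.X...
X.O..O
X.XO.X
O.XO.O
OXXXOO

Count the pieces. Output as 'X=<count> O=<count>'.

X=10 O=9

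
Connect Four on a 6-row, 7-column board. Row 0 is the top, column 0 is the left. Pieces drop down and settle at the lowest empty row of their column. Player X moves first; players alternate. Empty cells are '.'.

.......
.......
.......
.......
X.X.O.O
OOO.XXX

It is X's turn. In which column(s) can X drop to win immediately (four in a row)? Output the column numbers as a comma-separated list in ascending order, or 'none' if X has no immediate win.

Answer: 3

Derivation:
col 0: drop X → no win
col 1: drop X → no win
col 2: drop X → no win
col 3: drop X → WIN!
col 4: drop X → no win
col 5: drop X → no win
col 6: drop X → no win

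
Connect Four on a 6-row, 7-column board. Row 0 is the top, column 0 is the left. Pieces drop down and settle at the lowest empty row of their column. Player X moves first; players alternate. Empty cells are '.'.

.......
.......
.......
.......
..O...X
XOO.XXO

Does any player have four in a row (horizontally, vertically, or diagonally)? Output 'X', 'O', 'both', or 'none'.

none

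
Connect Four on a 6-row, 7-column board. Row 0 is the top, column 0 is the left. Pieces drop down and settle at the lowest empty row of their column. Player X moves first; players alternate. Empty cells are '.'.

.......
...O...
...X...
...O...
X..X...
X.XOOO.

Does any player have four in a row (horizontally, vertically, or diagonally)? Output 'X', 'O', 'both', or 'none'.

none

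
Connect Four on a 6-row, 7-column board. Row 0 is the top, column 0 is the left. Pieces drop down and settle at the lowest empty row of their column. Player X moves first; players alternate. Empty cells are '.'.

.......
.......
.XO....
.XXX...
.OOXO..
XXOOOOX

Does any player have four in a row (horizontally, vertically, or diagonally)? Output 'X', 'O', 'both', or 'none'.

O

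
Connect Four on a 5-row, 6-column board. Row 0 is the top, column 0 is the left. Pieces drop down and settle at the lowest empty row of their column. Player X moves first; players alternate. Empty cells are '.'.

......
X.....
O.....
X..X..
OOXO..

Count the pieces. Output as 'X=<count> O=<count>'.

X=4 O=4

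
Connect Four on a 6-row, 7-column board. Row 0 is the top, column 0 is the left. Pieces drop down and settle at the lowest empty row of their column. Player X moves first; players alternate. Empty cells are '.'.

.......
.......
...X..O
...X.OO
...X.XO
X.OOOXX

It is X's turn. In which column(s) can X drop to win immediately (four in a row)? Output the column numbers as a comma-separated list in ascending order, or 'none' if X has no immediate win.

Answer: 3

Derivation:
col 0: drop X → no win
col 1: drop X → no win
col 2: drop X → no win
col 3: drop X → WIN!
col 4: drop X → no win
col 5: drop X → no win
col 6: drop X → no win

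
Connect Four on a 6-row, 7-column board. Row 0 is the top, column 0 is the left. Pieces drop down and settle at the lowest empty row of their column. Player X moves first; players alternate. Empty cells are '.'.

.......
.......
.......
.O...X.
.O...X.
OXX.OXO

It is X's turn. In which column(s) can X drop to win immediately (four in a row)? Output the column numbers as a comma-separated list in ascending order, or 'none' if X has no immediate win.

Answer: 5

Derivation:
col 0: drop X → no win
col 1: drop X → no win
col 2: drop X → no win
col 3: drop X → no win
col 4: drop X → no win
col 5: drop X → WIN!
col 6: drop X → no win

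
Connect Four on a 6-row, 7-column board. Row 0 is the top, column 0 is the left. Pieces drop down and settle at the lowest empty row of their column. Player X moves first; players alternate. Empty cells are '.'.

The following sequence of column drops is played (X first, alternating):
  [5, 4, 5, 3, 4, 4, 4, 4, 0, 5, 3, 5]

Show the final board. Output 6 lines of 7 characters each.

Answer: .......
....O..
....XO.
....OO.
...XXX.
X..OOX.

Derivation:
Move 1: X drops in col 5, lands at row 5
Move 2: O drops in col 4, lands at row 5
Move 3: X drops in col 5, lands at row 4
Move 4: O drops in col 3, lands at row 5
Move 5: X drops in col 4, lands at row 4
Move 6: O drops in col 4, lands at row 3
Move 7: X drops in col 4, lands at row 2
Move 8: O drops in col 4, lands at row 1
Move 9: X drops in col 0, lands at row 5
Move 10: O drops in col 5, lands at row 3
Move 11: X drops in col 3, lands at row 4
Move 12: O drops in col 5, lands at row 2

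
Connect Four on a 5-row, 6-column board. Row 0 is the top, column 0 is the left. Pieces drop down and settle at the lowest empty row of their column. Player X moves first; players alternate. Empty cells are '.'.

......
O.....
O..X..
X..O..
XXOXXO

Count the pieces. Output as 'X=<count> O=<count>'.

X=6 O=5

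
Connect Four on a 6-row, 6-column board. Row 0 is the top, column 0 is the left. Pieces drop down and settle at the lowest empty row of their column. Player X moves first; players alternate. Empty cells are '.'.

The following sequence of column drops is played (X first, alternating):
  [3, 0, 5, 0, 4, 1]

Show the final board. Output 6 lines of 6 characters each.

Answer: ......
......
......
......
O.....
OO.XXX

Derivation:
Move 1: X drops in col 3, lands at row 5
Move 2: O drops in col 0, lands at row 5
Move 3: X drops in col 5, lands at row 5
Move 4: O drops in col 0, lands at row 4
Move 5: X drops in col 4, lands at row 5
Move 6: O drops in col 1, lands at row 5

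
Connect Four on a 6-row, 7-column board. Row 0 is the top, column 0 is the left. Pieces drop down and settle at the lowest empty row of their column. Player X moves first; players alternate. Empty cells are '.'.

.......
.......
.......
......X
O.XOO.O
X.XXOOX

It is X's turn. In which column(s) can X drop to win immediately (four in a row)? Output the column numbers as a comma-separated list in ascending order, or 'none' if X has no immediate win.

Answer: 1

Derivation:
col 0: drop X → no win
col 1: drop X → WIN!
col 2: drop X → no win
col 3: drop X → no win
col 4: drop X → no win
col 5: drop X → no win
col 6: drop X → no win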